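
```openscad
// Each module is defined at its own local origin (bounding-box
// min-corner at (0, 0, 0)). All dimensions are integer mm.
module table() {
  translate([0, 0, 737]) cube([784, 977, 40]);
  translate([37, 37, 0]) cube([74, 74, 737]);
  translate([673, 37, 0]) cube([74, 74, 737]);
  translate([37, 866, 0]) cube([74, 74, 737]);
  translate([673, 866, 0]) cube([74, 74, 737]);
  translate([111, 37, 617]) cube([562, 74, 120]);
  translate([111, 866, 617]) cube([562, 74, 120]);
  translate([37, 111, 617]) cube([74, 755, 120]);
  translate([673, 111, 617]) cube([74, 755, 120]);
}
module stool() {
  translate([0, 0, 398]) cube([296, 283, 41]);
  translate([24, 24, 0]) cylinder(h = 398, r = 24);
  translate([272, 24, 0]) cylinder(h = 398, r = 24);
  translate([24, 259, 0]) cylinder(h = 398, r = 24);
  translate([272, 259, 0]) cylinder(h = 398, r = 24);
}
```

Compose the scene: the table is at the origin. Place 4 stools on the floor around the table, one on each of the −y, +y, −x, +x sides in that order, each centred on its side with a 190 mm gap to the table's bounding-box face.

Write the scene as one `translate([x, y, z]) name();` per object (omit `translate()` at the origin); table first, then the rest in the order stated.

table();
translate([244, -473, 0]) stool();
translate([244, 1167, 0]) stool();
translate([-486, 347, 0]) stool();
translate([974, 347, 0]) stool();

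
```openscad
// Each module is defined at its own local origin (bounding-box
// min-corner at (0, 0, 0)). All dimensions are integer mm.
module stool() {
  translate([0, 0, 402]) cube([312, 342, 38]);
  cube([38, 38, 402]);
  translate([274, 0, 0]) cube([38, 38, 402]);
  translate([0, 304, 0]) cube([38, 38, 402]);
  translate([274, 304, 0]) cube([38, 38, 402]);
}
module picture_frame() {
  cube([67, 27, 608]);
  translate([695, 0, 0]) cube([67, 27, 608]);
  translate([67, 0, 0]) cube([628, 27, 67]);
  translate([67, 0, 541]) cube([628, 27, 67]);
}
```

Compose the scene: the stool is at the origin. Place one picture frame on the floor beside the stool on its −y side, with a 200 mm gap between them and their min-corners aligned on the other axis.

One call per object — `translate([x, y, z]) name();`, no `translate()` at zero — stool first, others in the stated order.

stool();
translate([0, -227, 0]) picture_frame();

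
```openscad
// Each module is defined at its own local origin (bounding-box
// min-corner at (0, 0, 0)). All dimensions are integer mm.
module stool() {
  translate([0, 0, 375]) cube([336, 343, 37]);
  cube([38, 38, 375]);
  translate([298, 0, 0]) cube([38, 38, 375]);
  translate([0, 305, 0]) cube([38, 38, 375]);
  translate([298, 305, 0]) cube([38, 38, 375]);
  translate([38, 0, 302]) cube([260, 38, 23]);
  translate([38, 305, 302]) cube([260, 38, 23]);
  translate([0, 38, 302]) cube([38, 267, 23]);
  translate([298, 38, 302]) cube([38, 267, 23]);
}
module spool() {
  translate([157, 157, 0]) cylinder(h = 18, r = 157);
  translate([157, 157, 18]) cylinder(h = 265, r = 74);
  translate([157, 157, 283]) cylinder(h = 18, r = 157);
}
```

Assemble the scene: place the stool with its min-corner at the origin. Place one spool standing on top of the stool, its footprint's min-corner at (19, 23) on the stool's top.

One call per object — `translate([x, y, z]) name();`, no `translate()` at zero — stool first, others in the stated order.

stool();
translate([19, 23, 412]) spool();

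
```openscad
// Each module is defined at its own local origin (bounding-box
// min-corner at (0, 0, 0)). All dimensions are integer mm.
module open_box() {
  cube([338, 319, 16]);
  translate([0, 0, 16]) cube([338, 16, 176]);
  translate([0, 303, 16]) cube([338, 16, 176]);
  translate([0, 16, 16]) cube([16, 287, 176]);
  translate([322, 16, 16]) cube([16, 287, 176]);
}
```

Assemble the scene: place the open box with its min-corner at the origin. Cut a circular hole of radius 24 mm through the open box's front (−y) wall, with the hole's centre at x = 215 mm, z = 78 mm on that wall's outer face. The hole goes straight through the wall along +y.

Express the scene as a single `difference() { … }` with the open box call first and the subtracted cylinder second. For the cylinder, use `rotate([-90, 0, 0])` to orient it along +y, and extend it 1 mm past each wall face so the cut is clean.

difference() {
  open_box();
  translate([215, -1, 78]) rotate([-90, 0, 0]) cylinder(h = 18, r = 24);
}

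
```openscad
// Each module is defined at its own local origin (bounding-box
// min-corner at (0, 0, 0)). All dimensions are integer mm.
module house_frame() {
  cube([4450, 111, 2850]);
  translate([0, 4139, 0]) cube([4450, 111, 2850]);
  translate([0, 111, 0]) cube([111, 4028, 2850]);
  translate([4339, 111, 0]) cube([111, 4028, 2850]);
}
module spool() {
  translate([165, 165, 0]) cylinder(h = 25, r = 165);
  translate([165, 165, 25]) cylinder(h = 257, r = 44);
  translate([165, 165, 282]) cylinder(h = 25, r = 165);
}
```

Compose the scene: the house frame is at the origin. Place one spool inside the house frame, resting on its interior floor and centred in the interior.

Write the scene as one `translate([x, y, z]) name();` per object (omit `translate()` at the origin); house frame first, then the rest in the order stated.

house_frame();
translate([2060, 1960, 0]) spool();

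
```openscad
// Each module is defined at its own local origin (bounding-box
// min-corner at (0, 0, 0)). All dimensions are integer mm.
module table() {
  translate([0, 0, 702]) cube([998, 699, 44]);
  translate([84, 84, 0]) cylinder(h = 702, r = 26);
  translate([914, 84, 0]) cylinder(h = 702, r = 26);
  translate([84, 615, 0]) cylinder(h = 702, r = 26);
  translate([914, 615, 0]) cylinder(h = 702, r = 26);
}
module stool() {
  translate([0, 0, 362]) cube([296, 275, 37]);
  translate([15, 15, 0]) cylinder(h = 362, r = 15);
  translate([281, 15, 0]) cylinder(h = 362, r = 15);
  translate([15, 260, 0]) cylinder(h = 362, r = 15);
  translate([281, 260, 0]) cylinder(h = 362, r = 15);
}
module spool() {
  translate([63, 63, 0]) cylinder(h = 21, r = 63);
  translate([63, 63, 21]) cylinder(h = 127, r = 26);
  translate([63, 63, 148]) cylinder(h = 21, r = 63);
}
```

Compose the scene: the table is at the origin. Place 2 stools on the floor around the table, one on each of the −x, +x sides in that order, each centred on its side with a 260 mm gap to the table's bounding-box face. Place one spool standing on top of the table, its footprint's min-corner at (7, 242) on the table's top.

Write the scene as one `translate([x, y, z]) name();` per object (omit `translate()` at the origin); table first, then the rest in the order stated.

table();
translate([-556, 212, 0]) stool();
translate([1258, 212, 0]) stool();
translate([7, 242, 746]) spool();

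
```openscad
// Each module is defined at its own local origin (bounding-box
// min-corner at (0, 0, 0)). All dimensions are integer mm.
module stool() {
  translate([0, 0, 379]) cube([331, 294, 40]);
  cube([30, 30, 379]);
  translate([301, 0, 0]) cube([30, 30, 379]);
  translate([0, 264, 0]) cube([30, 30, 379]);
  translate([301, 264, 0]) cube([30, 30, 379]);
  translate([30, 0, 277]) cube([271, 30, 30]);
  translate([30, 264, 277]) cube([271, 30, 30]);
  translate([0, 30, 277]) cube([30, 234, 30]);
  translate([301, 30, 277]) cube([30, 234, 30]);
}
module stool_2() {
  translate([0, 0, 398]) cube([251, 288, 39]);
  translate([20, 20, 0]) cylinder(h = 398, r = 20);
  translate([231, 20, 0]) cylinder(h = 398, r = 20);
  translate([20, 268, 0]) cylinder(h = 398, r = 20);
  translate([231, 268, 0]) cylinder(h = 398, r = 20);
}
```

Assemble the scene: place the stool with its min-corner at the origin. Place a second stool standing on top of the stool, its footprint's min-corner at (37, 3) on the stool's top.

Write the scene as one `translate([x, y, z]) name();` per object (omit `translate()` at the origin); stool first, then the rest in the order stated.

stool();
translate([37, 3, 419]) stool_2();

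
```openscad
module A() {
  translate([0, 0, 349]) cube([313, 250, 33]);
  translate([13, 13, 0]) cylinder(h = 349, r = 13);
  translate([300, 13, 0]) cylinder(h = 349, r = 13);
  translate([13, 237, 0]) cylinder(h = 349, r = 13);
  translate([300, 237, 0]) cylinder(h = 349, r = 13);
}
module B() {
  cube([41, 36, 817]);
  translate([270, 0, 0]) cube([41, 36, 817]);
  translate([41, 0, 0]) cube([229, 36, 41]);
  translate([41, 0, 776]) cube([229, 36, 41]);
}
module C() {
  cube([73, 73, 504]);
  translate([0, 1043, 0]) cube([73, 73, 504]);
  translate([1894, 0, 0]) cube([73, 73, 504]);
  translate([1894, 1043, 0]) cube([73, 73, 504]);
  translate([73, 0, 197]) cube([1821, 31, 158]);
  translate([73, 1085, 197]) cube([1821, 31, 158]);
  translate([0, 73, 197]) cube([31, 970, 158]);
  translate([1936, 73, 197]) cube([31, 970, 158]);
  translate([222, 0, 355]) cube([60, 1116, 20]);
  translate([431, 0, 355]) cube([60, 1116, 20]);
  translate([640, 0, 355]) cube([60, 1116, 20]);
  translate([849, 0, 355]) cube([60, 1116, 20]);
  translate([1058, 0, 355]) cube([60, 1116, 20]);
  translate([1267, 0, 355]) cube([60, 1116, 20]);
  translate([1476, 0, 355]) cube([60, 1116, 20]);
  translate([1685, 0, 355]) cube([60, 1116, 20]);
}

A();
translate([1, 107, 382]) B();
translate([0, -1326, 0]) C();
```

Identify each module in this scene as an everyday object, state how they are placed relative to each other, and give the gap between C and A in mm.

The bed frame's nearest face is 210 mm from the stool's −y face.

A is a stool. B is a picture frame. C is a bed frame. The picture frame is on top of the stool, centred. The bed frame is on the floor beside the stool on its −y side. The gap between the bed frame and the stool is 210 mm.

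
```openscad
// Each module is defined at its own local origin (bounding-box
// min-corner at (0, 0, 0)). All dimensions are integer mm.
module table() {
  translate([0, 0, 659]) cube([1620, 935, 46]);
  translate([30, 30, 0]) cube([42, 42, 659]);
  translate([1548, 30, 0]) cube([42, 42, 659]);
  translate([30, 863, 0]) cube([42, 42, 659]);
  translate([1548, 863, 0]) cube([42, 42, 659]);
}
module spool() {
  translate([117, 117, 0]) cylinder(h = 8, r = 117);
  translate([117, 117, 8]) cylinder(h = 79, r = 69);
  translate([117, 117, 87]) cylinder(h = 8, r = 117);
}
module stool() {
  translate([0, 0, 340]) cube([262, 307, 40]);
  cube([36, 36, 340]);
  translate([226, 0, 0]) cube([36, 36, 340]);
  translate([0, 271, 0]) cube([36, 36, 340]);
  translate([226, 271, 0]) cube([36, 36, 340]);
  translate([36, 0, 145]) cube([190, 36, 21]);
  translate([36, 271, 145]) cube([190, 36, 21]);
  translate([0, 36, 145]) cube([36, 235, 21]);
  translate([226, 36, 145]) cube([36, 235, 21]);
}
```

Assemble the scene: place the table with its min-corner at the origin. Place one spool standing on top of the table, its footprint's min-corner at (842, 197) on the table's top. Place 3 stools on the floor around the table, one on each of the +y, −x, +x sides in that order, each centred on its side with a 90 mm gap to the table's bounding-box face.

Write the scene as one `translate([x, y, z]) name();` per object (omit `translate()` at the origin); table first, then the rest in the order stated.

table();
translate([842, 197, 705]) spool();
translate([679, 1025, 0]) stool();
translate([-352, 314, 0]) stool();
translate([1710, 314, 0]) stool();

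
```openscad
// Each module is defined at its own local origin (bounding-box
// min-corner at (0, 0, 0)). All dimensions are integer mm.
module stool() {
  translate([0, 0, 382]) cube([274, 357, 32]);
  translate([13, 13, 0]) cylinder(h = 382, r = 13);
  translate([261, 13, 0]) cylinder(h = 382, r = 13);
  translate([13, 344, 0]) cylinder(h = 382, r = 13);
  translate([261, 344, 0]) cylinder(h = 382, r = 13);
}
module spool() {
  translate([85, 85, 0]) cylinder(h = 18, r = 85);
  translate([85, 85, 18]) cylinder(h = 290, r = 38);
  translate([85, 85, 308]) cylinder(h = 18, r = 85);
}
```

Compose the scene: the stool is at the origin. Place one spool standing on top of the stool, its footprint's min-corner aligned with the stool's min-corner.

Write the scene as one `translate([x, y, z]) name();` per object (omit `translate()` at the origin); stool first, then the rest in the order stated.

stool();
translate([0, 0, 414]) spool();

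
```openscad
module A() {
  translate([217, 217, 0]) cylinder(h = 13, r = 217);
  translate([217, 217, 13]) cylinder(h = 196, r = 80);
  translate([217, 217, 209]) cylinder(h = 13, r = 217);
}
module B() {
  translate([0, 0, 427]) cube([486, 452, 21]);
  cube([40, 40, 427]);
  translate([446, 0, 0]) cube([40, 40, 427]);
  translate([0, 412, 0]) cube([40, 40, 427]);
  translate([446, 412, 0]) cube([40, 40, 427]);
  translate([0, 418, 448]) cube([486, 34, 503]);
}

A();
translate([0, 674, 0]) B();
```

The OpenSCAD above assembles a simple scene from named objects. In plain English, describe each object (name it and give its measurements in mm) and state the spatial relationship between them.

A is a spool: two coaxial disc flanges of radius 217 mm and thickness 13 mm, joined by a core cylinder of radius 80 mm and height 196 mm. The lower flange rests on z = 0 and the three cylinders share a vertical axis.

B is a chair. The seat is a 486×452×21 mm slab with its top at z = 448 mm, on four 40×40 mm corner legs (flush with the seat edges, standing on z = 0). A flat backrest 34 mm thick, 503 mm tall, spans the full seat width and rises from the seat top along its +y edge, rear face flush with the rear of the seat.

The chair is on the floor beside the spool on its +y side.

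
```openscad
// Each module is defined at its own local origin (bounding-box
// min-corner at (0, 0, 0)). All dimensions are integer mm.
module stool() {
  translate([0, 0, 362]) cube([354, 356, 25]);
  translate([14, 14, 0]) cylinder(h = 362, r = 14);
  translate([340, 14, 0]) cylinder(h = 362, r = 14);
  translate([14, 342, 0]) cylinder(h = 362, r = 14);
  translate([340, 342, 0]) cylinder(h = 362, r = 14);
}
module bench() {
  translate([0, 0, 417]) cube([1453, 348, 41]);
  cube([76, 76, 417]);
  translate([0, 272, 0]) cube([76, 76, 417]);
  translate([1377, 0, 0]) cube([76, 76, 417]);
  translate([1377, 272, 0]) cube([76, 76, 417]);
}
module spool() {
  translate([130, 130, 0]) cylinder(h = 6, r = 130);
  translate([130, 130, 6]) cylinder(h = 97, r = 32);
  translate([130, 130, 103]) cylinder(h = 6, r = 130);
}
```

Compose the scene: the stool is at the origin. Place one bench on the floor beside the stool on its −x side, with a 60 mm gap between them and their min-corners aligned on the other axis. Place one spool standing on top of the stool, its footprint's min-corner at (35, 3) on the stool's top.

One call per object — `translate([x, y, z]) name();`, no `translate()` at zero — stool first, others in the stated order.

stool();
translate([-1513, 0, 0]) bench();
translate([35, 3, 387]) spool();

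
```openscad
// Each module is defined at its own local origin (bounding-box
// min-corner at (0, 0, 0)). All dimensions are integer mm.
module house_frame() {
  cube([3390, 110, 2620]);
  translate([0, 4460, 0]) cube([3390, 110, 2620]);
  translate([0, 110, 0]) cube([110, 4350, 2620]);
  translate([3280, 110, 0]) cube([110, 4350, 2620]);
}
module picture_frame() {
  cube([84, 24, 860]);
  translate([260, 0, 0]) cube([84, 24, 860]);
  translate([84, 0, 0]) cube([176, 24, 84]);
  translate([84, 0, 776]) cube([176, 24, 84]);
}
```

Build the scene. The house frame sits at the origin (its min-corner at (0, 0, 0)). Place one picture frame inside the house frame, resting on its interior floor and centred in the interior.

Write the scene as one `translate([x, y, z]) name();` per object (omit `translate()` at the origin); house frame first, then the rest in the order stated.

house_frame();
translate([1523, 2273, 0]) picture_frame();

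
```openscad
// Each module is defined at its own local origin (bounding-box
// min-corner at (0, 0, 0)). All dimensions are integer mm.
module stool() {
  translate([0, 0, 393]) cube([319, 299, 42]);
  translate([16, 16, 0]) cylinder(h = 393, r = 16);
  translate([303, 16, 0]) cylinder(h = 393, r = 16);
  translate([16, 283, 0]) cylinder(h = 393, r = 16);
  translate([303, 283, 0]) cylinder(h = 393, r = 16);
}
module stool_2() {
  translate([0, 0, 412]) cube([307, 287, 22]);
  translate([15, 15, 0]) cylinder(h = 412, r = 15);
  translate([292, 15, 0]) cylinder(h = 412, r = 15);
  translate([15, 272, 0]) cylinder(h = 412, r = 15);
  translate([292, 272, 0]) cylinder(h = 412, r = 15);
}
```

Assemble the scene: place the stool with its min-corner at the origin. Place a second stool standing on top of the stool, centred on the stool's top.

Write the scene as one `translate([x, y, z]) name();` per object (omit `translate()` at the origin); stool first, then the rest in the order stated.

stool();
translate([6, 6, 435]) stool_2();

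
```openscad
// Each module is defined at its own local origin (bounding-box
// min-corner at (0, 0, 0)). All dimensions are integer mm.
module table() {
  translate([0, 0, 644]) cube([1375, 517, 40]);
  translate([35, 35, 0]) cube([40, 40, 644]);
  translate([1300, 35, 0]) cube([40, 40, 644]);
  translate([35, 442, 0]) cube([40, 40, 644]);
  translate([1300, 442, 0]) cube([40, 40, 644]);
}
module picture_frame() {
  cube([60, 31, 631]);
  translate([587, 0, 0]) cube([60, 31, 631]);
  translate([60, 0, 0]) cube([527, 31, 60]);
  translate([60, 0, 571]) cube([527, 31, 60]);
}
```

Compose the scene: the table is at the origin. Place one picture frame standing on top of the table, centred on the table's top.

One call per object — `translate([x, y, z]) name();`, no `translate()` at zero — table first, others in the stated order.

table();
translate([364, 243, 684]) picture_frame();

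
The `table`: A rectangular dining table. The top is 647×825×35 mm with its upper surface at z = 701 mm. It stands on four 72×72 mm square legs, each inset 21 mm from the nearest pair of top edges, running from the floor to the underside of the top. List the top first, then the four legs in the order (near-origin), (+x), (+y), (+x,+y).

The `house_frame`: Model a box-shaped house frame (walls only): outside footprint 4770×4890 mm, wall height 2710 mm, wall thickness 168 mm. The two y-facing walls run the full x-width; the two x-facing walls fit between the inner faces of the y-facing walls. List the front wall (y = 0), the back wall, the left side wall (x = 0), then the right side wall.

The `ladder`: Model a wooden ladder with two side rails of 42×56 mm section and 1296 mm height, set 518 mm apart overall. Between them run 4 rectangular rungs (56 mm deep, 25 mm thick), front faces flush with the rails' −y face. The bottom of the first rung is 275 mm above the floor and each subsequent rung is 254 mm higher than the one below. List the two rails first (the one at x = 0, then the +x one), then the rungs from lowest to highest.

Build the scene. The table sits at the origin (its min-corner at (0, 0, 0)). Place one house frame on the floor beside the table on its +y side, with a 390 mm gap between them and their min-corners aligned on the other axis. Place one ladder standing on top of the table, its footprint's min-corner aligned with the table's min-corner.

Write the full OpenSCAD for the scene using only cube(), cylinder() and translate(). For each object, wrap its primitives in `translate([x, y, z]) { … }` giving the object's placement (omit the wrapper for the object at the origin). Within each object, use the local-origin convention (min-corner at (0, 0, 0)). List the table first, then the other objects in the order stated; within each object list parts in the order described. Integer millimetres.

translate([0, 0, 666]) cube([647, 825, 35]);
translate([21, 21, 0]) cube([72, 72, 666]);
translate([554, 21, 0]) cube([72, 72, 666]);
translate([21, 732, 0]) cube([72, 72, 666]);
translate([554, 732, 0]) cube([72, 72, 666]);
translate([0, 1215, 0]) {
  cube([4770, 168, 2710]);
  translate([0, 4722, 0]) cube([4770, 168, 2710]);
  translate([0, 168, 0]) cube([168, 4554, 2710]);
  translate([4602, 168, 0]) cube([168, 4554, 2710]);
}
translate([0, 0, 701]) {
  cube([42, 56, 1296]);
  translate([476, 0, 0]) cube([42, 56, 1296]);
  translate([42, 0, 275]) cube([434, 56, 25]);
  translate([42, 0, 529]) cube([434, 56, 25]);
  translate([42, 0, 783]) cube([434, 56, 25]);
  translate([42, 0, 1037]) cube([434, 56, 25]);
}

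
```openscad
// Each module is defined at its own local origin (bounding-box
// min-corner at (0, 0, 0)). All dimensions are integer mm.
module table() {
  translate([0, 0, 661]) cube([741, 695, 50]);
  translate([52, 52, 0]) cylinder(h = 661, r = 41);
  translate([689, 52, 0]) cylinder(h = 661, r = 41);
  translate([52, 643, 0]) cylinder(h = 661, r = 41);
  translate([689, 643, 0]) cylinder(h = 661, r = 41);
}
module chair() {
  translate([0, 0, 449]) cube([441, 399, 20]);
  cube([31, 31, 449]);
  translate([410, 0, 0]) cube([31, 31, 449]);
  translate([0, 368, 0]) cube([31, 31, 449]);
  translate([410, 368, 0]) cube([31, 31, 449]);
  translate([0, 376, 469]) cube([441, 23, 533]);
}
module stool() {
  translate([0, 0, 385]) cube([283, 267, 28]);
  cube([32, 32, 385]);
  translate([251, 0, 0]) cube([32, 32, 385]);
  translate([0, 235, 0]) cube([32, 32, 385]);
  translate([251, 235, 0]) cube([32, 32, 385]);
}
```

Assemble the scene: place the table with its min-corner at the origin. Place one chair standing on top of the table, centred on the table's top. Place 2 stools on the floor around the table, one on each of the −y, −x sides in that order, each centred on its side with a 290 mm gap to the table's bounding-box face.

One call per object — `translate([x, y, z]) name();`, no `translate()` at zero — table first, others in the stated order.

table();
translate([150, 148, 711]) chair();
translate([229, -557, 0]) stool();
translate([-573, 214, 0]) stool();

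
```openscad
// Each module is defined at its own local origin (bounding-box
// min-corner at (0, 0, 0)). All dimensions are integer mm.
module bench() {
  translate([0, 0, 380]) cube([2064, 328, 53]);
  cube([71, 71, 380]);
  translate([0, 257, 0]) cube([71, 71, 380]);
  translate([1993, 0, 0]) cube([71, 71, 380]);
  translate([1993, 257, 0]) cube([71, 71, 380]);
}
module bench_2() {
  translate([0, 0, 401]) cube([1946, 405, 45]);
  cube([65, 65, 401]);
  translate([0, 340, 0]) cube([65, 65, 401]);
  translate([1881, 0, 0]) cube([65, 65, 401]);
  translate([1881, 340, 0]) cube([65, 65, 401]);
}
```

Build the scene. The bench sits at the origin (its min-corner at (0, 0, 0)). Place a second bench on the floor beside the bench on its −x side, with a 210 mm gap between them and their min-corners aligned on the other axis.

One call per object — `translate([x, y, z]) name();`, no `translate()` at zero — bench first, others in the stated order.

bench();
translate([-2156, 0, 0]) bench_2();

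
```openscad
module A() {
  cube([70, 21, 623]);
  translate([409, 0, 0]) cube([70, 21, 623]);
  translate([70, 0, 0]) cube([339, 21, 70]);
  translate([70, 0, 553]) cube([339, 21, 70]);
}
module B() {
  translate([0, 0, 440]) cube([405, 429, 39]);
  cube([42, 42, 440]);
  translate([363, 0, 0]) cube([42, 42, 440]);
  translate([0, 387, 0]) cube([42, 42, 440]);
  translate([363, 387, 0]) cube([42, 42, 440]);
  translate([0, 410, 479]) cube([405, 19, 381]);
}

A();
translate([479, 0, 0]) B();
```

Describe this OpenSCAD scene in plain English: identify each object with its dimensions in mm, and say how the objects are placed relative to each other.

A is a picture frame with a 339×483 mm rectangular opening (x by z) and a uniform 70 mm border on every side. Frame depth is 21 mm along y. It is built from two vertical stiles running the full outside height and two horizontal rails spanning the gap between the stiles.

B is a chair. The seat is a 405×429×39 mm slab with its top at z = 479 mm, on four 42×42 mm corner legs (flush with the seat edges, standing on z = 0). A flat backrest 19 mm thick, 381 mm tall, spans the full seat width and rises from the seat top along its +y edge, rear face flush with the rear of the seat.

The chair is against the picture frame's +x side, with their −y faces flush.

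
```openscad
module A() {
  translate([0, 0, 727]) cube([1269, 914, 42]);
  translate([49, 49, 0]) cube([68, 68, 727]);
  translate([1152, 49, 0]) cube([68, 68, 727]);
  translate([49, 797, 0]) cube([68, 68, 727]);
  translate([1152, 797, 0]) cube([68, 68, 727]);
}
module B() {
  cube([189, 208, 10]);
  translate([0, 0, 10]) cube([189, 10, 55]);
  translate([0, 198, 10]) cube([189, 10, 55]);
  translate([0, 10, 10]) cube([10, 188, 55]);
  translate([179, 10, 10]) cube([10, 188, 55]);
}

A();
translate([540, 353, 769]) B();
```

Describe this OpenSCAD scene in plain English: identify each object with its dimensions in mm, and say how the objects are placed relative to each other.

A is a rectangular dining table. The top is 1269×914×42 mm with its upper surface at z = 769 mm. It stands on four 68×68 mm square legs, each inset 49 mm from the nearest pair of top edges, running from the floor to the underside of the top.

B is an open storage box with external size 189×208×65 mm and wall thickness 10 mm (the base is also 10 mm thick). The base covers the whole footprint; the four walls stand on the base, with the y-facing walls full-width and the x-facing walls fitting between their inner faces.

The open box is on top of the table, centred.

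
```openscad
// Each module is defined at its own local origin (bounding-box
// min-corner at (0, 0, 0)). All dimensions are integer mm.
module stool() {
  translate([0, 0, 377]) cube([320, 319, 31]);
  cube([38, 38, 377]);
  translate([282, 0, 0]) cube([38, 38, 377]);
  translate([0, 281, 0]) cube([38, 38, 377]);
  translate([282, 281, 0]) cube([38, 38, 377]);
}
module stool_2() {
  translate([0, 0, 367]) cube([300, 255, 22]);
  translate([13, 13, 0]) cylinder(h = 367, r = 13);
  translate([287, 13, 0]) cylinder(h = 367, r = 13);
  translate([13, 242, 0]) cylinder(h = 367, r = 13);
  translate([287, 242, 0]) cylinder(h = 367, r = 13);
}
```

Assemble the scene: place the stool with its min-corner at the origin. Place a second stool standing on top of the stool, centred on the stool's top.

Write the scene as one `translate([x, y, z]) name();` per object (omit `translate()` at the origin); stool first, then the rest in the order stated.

stool();
translate([10, 32, 408]) stool_2();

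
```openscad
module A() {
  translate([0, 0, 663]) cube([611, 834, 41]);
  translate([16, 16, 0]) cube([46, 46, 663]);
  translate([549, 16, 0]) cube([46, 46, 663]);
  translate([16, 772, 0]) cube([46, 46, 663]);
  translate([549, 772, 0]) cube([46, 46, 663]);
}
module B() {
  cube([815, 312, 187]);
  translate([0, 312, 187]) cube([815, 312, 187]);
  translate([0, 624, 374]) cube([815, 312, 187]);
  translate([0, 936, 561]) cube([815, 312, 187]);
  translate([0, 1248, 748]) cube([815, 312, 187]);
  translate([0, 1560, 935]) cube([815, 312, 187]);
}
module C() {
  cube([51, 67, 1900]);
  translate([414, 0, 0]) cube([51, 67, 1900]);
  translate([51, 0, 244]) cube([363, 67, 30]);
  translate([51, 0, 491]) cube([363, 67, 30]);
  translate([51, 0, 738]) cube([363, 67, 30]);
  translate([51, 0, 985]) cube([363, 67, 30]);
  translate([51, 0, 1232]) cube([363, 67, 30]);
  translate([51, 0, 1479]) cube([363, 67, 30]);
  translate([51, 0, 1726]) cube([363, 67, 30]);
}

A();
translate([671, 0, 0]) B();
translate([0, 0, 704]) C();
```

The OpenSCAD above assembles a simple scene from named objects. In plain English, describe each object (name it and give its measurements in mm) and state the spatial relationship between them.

A is a rectangular dining table. The top is 611×834×41 mm with its upper surface at z = 704 mm. It stands on four 46×46 mm square legs, each inset 16 mm from the nearest pair of top edges, running from the floor to the underside of the top.

B is a straight staircase of 6 solid steps. Each step is 815 mm wide (x), 312 mm deep (y, the going) and 187 mm tall (the rise). The first step rests on the floor; each subsequent step sits one going further in +y and one rise higher in +z, directly behind and above the previous step with no overlap.

C is a wooden ladder with two side rails of 51×67 mm section and 1900 mm height, set 465 mm apart overall. Between them run 7 rectangular rungs (67 mm deep, 30 mm thick), front faces flush with the rails' −y face. The bottom of the first rung is 244 mm above the floor and each subsequent rung is 247 mm higher than the one below.

The staircase is on the floor beside the table on its +x side. The ladder is on top of the table.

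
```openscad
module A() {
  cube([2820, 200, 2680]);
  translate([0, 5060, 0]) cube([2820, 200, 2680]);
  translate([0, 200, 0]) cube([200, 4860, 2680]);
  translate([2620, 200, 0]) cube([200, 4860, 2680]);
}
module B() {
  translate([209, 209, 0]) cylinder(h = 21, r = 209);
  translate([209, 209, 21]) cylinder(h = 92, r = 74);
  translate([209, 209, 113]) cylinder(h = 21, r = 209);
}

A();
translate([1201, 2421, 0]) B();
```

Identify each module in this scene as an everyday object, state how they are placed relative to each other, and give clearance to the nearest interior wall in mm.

A is a house frame. B is a spool. The spool sits inside the house frame, centred. The clearance to the nearest interior wall is 1001 mm.

Clearances: x = 1001, y = 2221; minimum 1001 mm.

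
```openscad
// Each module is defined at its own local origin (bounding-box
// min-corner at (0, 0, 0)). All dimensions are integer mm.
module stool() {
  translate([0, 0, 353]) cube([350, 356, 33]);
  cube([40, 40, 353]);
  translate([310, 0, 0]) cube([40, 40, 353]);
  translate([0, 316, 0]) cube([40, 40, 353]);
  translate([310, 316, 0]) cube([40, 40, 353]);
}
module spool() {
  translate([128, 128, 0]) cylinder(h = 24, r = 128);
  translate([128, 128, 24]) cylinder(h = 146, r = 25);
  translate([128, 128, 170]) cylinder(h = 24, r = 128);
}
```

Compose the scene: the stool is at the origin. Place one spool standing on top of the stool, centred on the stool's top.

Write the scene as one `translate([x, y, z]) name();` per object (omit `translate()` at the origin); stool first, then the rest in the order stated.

stool();
translate([47, 50, 386]) spool();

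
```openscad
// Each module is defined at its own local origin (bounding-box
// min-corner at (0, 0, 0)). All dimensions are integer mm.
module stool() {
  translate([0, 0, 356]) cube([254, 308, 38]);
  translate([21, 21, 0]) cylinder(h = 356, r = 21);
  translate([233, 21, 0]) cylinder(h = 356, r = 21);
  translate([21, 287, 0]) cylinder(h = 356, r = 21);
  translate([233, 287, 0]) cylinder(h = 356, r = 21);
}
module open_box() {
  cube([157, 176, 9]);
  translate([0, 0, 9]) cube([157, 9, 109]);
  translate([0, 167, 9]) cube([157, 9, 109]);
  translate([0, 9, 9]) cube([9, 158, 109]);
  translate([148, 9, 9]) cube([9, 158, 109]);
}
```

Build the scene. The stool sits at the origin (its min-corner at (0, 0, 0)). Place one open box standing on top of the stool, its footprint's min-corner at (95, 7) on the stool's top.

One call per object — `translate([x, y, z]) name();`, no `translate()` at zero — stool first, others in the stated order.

stool();
translate([95, 7, 394]) open_box();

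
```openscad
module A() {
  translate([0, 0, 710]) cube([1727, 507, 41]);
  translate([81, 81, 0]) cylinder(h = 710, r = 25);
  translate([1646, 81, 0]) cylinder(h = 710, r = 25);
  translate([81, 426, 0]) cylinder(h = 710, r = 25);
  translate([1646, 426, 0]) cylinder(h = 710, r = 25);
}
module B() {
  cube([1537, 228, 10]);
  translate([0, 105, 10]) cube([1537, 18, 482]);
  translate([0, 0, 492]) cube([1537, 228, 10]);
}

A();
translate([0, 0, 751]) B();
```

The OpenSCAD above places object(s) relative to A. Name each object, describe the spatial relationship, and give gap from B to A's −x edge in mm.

The I-beam's min-x is at 0; the table's min-x is 0; gap = 0 mm.

A is a table. B is an I-beam. The I-beam is on top of the table. The gap from the I-beam to the table's −x edge is 0 mm.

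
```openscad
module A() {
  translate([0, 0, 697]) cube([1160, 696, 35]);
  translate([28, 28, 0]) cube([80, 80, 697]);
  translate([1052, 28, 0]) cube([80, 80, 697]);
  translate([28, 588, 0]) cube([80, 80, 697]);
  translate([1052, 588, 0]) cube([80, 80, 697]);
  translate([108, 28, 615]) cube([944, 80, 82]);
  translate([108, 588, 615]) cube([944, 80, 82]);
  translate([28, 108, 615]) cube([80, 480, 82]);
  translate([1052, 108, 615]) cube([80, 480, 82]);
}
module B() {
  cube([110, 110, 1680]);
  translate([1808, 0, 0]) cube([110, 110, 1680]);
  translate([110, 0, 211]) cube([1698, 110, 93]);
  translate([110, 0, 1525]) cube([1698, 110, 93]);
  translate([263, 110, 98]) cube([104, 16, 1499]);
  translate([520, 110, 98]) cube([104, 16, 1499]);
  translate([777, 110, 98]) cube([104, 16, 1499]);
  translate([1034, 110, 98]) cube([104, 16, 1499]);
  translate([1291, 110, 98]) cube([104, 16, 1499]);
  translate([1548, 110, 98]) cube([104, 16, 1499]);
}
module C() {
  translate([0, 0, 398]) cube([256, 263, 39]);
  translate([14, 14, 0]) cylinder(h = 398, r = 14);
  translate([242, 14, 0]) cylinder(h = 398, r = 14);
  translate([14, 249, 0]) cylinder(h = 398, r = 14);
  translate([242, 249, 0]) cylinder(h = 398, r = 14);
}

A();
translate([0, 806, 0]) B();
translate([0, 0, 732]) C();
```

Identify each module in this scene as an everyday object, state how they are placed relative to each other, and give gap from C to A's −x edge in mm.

A is a table. B is a fence section. C is a stool. The fence section is on the floor beside the table on its +y side. The stool is on top of the table. The gap from the stool to the table's −x edge is 0 mm.

The stool's min-x is at 0; the table's min-x is 0; gap = 0 mm.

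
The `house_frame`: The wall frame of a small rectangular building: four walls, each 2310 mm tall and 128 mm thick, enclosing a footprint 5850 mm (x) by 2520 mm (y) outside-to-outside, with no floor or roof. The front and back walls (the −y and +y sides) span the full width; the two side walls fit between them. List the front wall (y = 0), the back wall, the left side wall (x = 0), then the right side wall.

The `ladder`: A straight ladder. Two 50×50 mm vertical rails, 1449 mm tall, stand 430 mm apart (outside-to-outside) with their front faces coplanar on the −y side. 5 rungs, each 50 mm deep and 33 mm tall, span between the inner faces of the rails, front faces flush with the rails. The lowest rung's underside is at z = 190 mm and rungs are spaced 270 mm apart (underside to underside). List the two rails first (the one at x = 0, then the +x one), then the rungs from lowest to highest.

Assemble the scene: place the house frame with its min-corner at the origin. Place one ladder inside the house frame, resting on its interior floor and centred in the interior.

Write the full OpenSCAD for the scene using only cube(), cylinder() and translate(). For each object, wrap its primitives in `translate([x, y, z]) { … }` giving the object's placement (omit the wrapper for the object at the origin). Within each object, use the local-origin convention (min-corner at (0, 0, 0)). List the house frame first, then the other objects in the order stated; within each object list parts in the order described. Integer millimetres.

cube([5850, 128, 2310]);
translate([0, 2392, 0]) cube([5850, 128, 2310]);
translate([0, 128, 0]) cube([128, 2264, 2310]);
translate([5722, 128, 0]) cube([128, 2264, 2310]);
translate([2710, 1235, 0]) {
  cube([50, 50, 1449]);
  translate([380, 0, 0]) cube([50, 50, 1449]);
  translate([50, 0, 190]) cube([330, 50, 33]);
  translate([50, 0, 460]) cube([330, 50, 33]);
  translate([50, 0, 730]) cube([330, 50, 33]);
  translate([50, 0, 1000]) cube([330, 50, 33]);
  translate([50, 0, 1270]) cube([330, 50, 33]);
}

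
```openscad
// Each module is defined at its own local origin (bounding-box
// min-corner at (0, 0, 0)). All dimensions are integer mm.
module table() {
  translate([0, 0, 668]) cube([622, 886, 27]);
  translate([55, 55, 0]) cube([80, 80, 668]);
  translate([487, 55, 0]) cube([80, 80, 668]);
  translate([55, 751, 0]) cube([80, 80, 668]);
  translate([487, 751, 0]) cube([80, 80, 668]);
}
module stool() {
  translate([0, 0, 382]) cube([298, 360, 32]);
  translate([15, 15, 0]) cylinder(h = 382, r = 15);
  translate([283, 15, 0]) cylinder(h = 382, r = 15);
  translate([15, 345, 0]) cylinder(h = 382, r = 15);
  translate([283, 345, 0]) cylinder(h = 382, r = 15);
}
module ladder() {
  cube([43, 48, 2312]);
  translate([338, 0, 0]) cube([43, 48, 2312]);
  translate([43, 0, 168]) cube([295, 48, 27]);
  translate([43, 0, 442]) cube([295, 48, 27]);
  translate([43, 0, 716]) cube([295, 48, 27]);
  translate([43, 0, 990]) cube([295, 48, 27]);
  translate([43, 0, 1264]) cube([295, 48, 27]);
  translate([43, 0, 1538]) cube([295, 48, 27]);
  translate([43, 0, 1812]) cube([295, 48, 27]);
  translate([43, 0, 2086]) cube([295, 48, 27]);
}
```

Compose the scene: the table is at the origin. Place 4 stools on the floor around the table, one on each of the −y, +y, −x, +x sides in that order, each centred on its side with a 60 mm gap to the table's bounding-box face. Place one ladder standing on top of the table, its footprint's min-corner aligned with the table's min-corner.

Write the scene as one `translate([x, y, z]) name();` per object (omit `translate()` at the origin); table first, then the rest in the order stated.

table();
translate([162, -420, 0]) stool();
translate([162, 946, 0]) stool();
translate([-358, 263, 0]) stool();
translate([682, 263, 0]) stool();
translate([0, 0, 695]) ladder();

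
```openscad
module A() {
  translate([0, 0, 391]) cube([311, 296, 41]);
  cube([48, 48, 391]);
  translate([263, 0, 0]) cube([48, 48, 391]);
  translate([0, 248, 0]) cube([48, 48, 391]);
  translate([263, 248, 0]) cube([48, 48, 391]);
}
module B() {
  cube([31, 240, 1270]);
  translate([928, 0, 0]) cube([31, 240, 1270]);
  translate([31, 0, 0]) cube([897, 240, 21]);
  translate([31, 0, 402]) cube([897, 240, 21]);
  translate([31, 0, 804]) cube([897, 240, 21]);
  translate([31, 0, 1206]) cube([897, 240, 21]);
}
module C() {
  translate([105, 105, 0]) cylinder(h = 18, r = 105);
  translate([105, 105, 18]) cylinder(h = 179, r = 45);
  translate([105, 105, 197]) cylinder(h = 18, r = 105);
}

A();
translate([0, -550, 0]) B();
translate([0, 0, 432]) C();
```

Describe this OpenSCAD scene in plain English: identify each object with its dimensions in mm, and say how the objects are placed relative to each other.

A is a four-legged stool. The seat is a 311×296×41 mm slab whose top surface is at z = 432 mm; four square legs, each 48×48 mm in cross-section, run from the floor (z = 0) to the underside of the seat, each flush with a corner of the seat.

B is an open bookshelf. Two side panels, each 31 mm thick, 240 mm deep and 1270 mm tall, stand 959 mm apart (outside-to-outside). Between them sit 4 shelves, each 21 mm thick and 240 mm deep, spanning the full gap between the sides. The bottom shelf rests on the floor (its underside at z = 0) and the clear gap between one shelf's top and the next shelf's underside is 381 mm.

C is a spool: two coaxial disc flanges of radius 105 mm and thickness 18 mm, joined by a core cylinder of radius 45 mm and height 179 mm. The lower flange rests on z = 0 and the three cylinders share a vertical axis.

The bookshelf is on the floor beside the stool on its −y side. The spool is on top of the stool.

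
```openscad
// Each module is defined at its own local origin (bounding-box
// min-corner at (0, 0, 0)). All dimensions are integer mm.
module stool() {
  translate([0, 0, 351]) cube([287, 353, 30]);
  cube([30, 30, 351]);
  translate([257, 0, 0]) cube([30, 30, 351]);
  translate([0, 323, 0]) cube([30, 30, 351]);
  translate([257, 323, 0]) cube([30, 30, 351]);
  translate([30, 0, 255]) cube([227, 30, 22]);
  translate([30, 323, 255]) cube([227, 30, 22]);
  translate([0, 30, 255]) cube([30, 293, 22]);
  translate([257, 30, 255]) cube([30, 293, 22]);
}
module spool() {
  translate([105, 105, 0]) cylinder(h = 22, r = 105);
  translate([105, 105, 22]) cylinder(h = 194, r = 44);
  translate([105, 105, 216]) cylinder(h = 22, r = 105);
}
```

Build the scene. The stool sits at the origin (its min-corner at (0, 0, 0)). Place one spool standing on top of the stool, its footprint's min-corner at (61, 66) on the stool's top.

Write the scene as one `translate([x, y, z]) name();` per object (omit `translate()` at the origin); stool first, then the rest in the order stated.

stool();
translate([61, 66, 381]) spool();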